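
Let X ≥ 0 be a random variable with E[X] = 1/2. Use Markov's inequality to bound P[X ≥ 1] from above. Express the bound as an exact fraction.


μ = E[X] = 1/2, a = 1.
Markov: P[X ≥ 1] ≤ μ/a = (1/2)/1 = 1/2.
Numerically: ≈ 0.500.
(Since a = 1 > μ = 0.500, the bound 1/2 is < 1 and informative.)

P[X ≥ 1] ≤ 1/2 ≈ 0.500.


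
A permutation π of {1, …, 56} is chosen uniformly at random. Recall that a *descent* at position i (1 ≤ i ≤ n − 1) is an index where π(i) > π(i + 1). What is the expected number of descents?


Write X = Σ X_I over i = 1, …, 55, with X_I the indicator of one descent.
There are 55 indicators.
For each fixed i, the pair (π(i), π(i+1)) is a uniformly random ordered pair of distinct values from {1, …, 56}; by symmetry P[π(i) > π(i+1)] = 1/2.
By linearity: E[X] = 55 · (1/2) = (56 − 1) · (1/2) = 55/2 ≈ 27.50000.

E[X] = 55/2 = 27.50000.


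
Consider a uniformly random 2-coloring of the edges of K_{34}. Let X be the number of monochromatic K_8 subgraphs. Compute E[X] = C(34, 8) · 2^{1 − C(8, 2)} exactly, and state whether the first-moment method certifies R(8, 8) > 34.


E[X] = C(34, 8) · 2^{1 − 28} = 18156204 · 2^{−27} = 18156204/134217728.
As a reduced fraction: E[X] = 4539051/33554432 ≈ 0.135.
Is E[X] < 1? YES.
Since E[X] < 1, there exists a 2-coloring of K_{34} with no monochromatic K_8; hence R(8, 8) > 34.

E[X] = 4539051/33554432 ≈ 0.135; E[X] < 1, so R(8, 8) > 34.


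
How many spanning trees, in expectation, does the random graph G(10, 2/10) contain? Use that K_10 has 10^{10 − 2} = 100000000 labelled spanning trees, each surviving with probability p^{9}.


K_10 has 10^{10 − 2} = 100000000 labelled spanning trees.
For each such spanning tree H, let X_H = 1 if all 9 edges of H are present in G. Then P[X_H = 1] = p^{9} = (1/5)^{9} = 1/1953125.
Summing the indicators: E[X] = Σ_H E[X_H] = 100000000 · p^{9} = 100000000 · 1/1953125 = 256/5.
Numerically: E[X] ≈ 51.2.

E[X] = 100000000 · (1/5)^{9} = 256/5 ≈ 51.2.


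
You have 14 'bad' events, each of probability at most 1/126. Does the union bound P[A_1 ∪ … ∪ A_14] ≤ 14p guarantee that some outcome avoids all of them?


Union bound: P[∪_{i=1}^{14} A_i] ≤ Σ_i P[A_i] ≤ 14·p = 14·(1/126) = 1/9.
Numerically: 1/9 ≈ 0.111.
Is 1/9 < 1? YES.
Since P[∪ A_i] ≤ 1/9 < 1, the complement has P[∩ A_i^c] ≥ 1 − 1/9 = 8/9 > 0, so some outcome avoids every A_i.

14·p = 1/9 ≈ 0.111; existence CERTIFIED by the union bound.


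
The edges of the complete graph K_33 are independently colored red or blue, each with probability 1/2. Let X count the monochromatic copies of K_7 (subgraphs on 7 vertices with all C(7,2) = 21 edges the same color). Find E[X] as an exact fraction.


Let X = Σ_S X_S over the C(33, 7) = 4272048 subsets S of size 7, where X_S = 1 if the K_7 on S is monochromatic.
For a fixed S, the K_7 on S has C(7, 2) = 21 edges. P[all 21 edges red] = (1/2)^21, and likewise for blue, so P[monochromatic] = 2·(1/2)^21 = 2^{1 − 21} = 1/1048576.
By linearity: E[X] = C(33, 7) · 2^{1 − 21} = 4272048 · 1/1048576 = 267003/65536.
Numerically: E[X] ≈ 4.074.

E[X] = C(33,7)·2^(1−C(7,2)) = 267003/65536 ≈ 4.074.


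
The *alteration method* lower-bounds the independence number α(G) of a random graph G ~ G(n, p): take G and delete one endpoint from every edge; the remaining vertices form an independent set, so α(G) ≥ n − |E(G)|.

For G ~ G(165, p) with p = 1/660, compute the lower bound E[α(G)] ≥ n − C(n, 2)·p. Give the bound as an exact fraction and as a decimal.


E[|E(G)|] = C(165, 2)·p = 13530 · (1/660) = 41/2.
E[α(G)] ≥ n − E[|E(G)|] = 165 − 41/2 = 289/2.
Numerically: ≈ 144.500.
(This is only a lower bound; the true E[α(G)] may be larger.)

E[α(G)] ≥ 289/2 ≈ 144.500.


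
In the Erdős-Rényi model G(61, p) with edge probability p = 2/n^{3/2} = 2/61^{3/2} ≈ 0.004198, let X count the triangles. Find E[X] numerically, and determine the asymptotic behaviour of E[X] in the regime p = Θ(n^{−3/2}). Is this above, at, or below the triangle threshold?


Number of potential triangles: C(61, 3) = 35990.
Each occurs with probability p³ ≈ (0.004198)³ ≈ 7.397854e-08.
By linearity: E[X] = C(61, 3)·p³ ≈ 35990 · 7.397854e-08 ≈ 0.0027.
Since α = 3/2 > 1, p = c/n^{3/2} = o(1/n) is below the triangle threshold p ~ 1/n. Asymptotically E[X] ~ (c³/6)·n^{3(1−α)} = (2³/6)·n^{-1.5} → 0, so by Markov's inequality G has no triangles w.h.p.

E[X] ≈ 0.0027; in regime p = Θ(1/n^{3/2}) E[X] tends to 0 (below the triangle threshold p ~ 1/n).


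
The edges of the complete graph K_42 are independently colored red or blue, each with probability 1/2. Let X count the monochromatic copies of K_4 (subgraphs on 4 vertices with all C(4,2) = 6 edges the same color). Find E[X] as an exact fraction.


Let X = Σ_S X_S over the C(42, 4) = 111930 subsets S of size 4, where X_S = 1 if the K_4 on S is monochromatic.
For a fixed S, the K_4 on S has C(4, 2) = 6 edges. P[all 6 edges red] = (1/2)^6, and likewise for blue, so P[monochromatic] = 2·(1/2)^6 = 2^{1 − 6} = 1/32.
By linearity: E[X] = C(42, 4) · 2^{1 − 6} = 111930 · 1/32 = 55965/16.
Numerically: E[X] ≈ 3497.812500.

E[X] = C(42,4)·2^(1−C(4,2)) = 55965/16 ≈ 3497.812500.


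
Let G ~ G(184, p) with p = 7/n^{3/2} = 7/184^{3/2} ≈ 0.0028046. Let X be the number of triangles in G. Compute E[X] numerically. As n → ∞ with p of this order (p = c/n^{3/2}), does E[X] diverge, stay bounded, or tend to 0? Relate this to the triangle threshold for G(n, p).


Number of potential triangles: C(184, 3) = 1021384.
Each occurs with probability p³ ≈ (0.0028046)³ ≈ 2.20604271e-08.
By linearity: E[X] = C(184, 3)·p³ ≈ 1021384 · 2.20604271e-08 ≈ 0.022532.
Since α = 3/2 > 1, p = c/n^{3/2} = o(1/n) is below the triangle threshold p ~ 1/n. Asymptotically E[X] ~ (c³/6)·n^{3(1−α)} = (7³/6)·n^{-1.5} → 0, so by Markov's inequality G has no triangles w.h.p.

E[X] ≈ 0.022532; in regime p = Θ(1/n^{3/2}) E[X] tends to 0 (below the triangle threshold p ~ 1/n).


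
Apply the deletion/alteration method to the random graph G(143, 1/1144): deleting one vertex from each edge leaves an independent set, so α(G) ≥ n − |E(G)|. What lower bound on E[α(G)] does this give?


E[|E(G)|] = C(143, 2)·p = 10153 · (1/1144) = 71/8.
E[α(G)] ≥ n − E[|E(G)|] = 143 − 71/8 = 1073/8.
Numerically: ≈ 134.1250.
(This is only a lower bound; the true E[α(G)] may be larger.)

E[α(G)] ≥ 1073/8 ≈ 134.1250.


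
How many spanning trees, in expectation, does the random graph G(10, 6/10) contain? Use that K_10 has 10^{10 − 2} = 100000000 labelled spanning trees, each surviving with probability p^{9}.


K_10 has 10^{10 − 2} = 100000000 labelled spanning trees.
For each such spanning tree H, let X_H = 1 if all 9 edges of H are present in G. Then P[X_H = 1] = p^{9} = (3/5)^{9} = 19683/1953125.
By linearity: E[X] = Σ_H E[X_H] = 100000000 · p^{9} = 100000000 · 19683/1953125 = 5038848/5.
Numerically: E[X] ≈ 1.00777e+06.

E[X] = 100000000 · (3/5)^{9} = 5038848/5 ≈ 1.00777e+06.


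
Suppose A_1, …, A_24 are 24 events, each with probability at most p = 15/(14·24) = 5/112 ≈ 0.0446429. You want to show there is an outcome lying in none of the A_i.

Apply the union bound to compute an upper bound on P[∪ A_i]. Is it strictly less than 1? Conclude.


Union bound: P[∪_{i=1}^{24} A_i] ≤ Σ_i P[A_i] ≤ 24·p = 24·(5/112) = 15/14.
Numerically: 15/14 ≈ 1.0714286.
Is 15/14 < 1? NO.
Since the bound 15/14 is ≥ 1, the union bound is uninformative here; it does NOT by itself certify existence.

24·p = 15/14 ≈ 1.0714286; existence NOT certified by the union bound.


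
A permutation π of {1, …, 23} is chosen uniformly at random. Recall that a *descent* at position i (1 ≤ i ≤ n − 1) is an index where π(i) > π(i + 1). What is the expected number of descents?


Write X = Σ X_I over i = 1, …, 22, with X_I the indicator of one descent.
There are 22 indicators.
For each fixed i, the pair (π(i), π(i+1)) is a uniformly random ordered pair of distinct values from {1, …, 23}; by symmetry P[π(i) > π(i+1)] = 1/2.
By linearity: E[X] = 22 · (1/2) = (23 − 1) · (1/2) = 11 ≈ 11.000000.

E[X] = 11 = 11.000000.


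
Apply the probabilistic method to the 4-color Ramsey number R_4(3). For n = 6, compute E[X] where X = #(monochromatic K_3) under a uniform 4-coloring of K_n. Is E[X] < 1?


E[X] = C(6, 3) · 4^{1 − 3} = 20 · 4^{−2} = 20/16.
As a reduced fraction: E[X] = 5/4 ≈ 1.2500000.
Is E[X] < 1? NO.
Since E[X] ≥ 1, the first-moment bound is inconclusive at n = 6; it does NOT by itself certify R_4(3) > 6.

E[X] = 5/4 ≈ 1.2500000; E[X] ≥ 1; first-moment method inconclusive here.


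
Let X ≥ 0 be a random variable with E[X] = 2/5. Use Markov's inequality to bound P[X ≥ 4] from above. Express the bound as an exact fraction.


μ = E[X] = 2/5, a = 4.
Markov: P[X ≥ 4] ≤ μ/a = (2/5)/4 = 1/10.
Numerically: ≈ 0.1000.
(Since a = 4 > μ = 0.4000, the bound 1/10 is < 1 and informative.)

P[X ≥ 4] ≤ 1/10 ≈ 0.1000.


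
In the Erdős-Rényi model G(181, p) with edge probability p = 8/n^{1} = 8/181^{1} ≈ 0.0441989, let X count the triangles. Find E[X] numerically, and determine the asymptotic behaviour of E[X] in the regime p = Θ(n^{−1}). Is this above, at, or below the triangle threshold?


Number of potential triangles: C(181, 3) = 971970.
Each occurs with probability p³ ≈ (0.0441989)³ ≈ 8.63444120e-05.
By linearity: E[X] = C(181, 3)·p³ ≈ 971970 · 8.63444120e-05 ≈ 83.924178.
Here α = 1, so p = 8/n is exactly at the triangle threshold p ~ 1/n. Asymptotically E[X] → c³/6 = 8³/6 = 256/3 ≈ 85.333333, a bounded constant. In this regime the triangle count is asymptotically Poisson(c³/6).

E[X] ≈ 83.924178; in regime p = Θ(1/n^{1}) E[X] stays bounded (at the triangle threshold p ~ 1/n).


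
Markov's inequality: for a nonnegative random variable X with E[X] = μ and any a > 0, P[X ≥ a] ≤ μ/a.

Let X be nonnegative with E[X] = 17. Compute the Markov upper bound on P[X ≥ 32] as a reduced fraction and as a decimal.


μ = E[X] = 17, a = 32.
Markov: P[X ≥ 32] ≤ μ/a = (17)/32 = 17/32.
Numerically: ≈ 0.53125.
(Since a = 32 > μ = 17.00000, the bound 17/32 is < 1 and informative.)

P[X ≥ 32] ≤ 17/32 ≈ 0.53125.


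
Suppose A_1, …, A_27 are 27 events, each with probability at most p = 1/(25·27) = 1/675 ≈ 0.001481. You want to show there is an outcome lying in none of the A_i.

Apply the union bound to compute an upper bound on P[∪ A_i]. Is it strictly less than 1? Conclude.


Union bound: P[∪_{i=1}^{27} A_i] ≤ Σ_i P[A_i] ≤ 27·p = 27·(1/675) = 1/25.
Numerically: 1/25 ≈ 0.040000.
Is 1/25 < 1? YES.
Since P[∪ A_i] ≤ 1/25 < 1, the complement has P[∩ A_i^c] ≥ 1 − 1/25 = 24/25 > 0, so some outcome avoids every A_i.

27·p = 1/25 ≈ 0.040000; existence CERTIFIED by the union bound.


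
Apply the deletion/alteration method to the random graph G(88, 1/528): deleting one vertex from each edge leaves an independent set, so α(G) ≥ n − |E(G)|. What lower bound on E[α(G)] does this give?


E[|E(G)|] = C(88, 2)·p = 3828 · (1/528) = 29/4.
E[α(G)] ≥ n − E[|E(G)|] = 88 − 29/4 = 323/4.
Numerically: ≈ 80.750.
(This is only a lower bound; the true E[α(G)] may be larger.)

E[α(G)] ≥ 323/4 ≈ 80.750.


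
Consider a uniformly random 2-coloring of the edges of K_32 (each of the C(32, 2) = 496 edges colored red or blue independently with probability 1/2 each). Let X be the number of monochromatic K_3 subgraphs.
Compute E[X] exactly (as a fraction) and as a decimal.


Let X = Σ_S X_S over the C(32, 3) = 4960 subsets S of size 3, where X_S = 1 if the K_3 on S is monochromatic.
For a fixed S, the K_3 on S has C(3, 2) = 3 edges. P[all 3 edges red] = (1/2)^3, and likewise for blue, so P[monochromatic] = 2·(1/2)^3 = 2^{1 − 3} = 1/4.
By linearity of expectation: E[X] = C(32, 3) · 2^{1 − 3} = 4960 · 1/4 = 1240.
Numerically: E[X] ≈ 1240.000.

E[X] = C(32,3)·2^(1−C(3,2)) = 1240 ≈ 1240.000.


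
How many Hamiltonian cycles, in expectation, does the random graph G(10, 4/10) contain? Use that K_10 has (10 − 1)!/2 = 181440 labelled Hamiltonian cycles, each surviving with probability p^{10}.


K_10 has (10 − 1)!/2 = 181440 labelled Hamiltonian cycles.
For each such Hamiltonian cycle H, let X_H = 1 if all 10 edges of H are present in G. Then P[X_H = 1] = p^{10} = (2/5)^{10} = 1024/9765625.
By linearity: E[X] = Σ_H E[X_H] = 181440 · p^{10} = 181440 · 1024/9765625 = 37158912/1953125.
Numerically: E[X] ≈ 19.025.

E[X] = 181440 · (2/5)^{10} = 37158912/1953125 ≈ 19.025.


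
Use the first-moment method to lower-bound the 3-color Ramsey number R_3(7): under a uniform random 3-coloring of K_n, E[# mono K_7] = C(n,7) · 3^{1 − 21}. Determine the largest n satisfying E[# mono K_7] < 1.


We need C(n, 7) · 3^{1 − 21} < 1, i.e. C(n, 7) < 3^{21 − 1} = 3486784401.
Check values of n near the boundary:
  n = 76: C(76, 7) = 2186189400; 2186189400 < 3486784401? YES
  n = 77: C(77, 7) = 2404808340; 2404808340 < 3486784401? YES
  n = 78: C(78, 7) = 2641902120; 2641902120 < 3486784401? YES
  n = 79: C(79, 7) = 2898753715; 2898753715 < 3486784401? YES
  n = 80: C(80, 7) = 3176716400; 3176716400 < 3486784401? YES
  n = 81: C(81, 7) = 3477216600; 3477216600 < 3486784401? YES
  n = 82: C(82, 7) = 3801756816; 3801756816 < 3486784401? NO
  n = 83: C(83, 7) = 4151918628; 4151918628 < 3486784401? NO
The largest n with C(n, 7) < 3486784401 is n = 81 (where E[X] = 42928600/43046721 ≈ 0.9972560). Hence R_3(7) > 81, i.e. R_3(7) ≥ 82.

Largest n = 81; hence R_3(7) > 81.


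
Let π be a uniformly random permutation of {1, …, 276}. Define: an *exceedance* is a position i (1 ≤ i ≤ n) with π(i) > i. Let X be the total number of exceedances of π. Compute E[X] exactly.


Write X = Σ_{i=1}^{276} X_i, where X_i = 1_{π(i) > i}.
For each fixed i, π(i) is uniform over {1, …, 276} (marginal of a uniform permutation), so P[π(i) > i] = (n − i)/n. Summing: Σ_{i=1}^{276} (n − i)/n = (0 + 1 + … + 275)/276 = 276(276 − 1)/(2·276) = (276 − 1)/2.
Hence E[X] = Σ_{i=1}^{276} (276 − i)/276 = 275/2 ≈ 137.500.

E[X] = 275/2 = 137.500.


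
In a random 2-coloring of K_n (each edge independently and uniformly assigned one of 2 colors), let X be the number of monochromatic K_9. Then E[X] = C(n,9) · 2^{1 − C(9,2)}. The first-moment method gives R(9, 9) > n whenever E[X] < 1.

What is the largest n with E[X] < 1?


We need C(n, 9) · 2^{1 − 36} < 1, i.e. C(n, 9) < 2^{36 − 1} = 34359738368.
Check values of n near the boundary:
  n = 62: C(62, 9) = 20286591270; 20286591270 < 34359738368? YES
  n = 63: C(63, 9) = 23667689815; 23667689815 < 34359738368? YES
  n = 64: C(64, 9) = 27540584512; 27540584512 < 34359738368? YES
  n = 65: C(65, 9) = 31966749880; 31966749880 < 34359738368? YES
  n = 66: C(66, 9) = 37014131440; 37014131440 < 34359738368? NO
The largest n with C(n, 9) < 34359738368 is n = 65 (where E[X] = 3995843735/4294967296 ≈ 0.9303549). Hence R(9, 9) > 65, i.e. R(9, 9) ≥ 66.

Largest n = 65; hence R(9, 9) > 65.


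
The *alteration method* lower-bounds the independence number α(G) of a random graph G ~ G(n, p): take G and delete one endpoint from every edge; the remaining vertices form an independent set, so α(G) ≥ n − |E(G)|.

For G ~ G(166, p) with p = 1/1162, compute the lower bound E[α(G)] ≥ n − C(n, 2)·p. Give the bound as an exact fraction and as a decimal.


E[|E(G)|] = C(166, 2)·p = 13695 · (1/1162) = 165/14.
E[α(G)] ≥ n − E[|E(G)|] = 166 − 165/14 = 2159/14.
Numerically: ≈ 154.214.
(This is only a lower bound; the true E[α(G)] may be larger.)

E[α(G)] ≥ 2159/14 ≈ 154.214.


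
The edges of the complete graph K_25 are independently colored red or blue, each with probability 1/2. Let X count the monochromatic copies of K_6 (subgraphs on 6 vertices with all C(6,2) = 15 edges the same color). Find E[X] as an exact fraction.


Let X = Σ_S X_S over the C(25, 6) = 177100 subsets S of size 6, where X_S = 1 if the K_6 on S is monochromatic.
For a fixed S, the K_6 on S has C(6, 2) = 15 edges. P[all 15 edges red] = (1/2)^15, and likewise for blue, so P[monochromatic] = 2·(1/2)^15 = 2^{1 − 15} = 1/16384.
By linearity of expectation: E[X] = C(25, 6) · 2^{1 − 15} = 177100 · 1/16384 = 44275/4096.
Numerically: E[X] ≈ 10.809.

E[X] = C(25,6)·2^(1−C(6,2)) = 44275/4096 ≈ 10.809.


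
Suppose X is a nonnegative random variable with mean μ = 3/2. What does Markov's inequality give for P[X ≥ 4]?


μ = E[X] = 3/2, a = 4.
Markov: P[X ≥ 4] ≤ μ/a = (3/2)/4 = 3/8.
Numerically: ≈ 0.375000.
(Since a = 4 > μ = 1.500000, the bound 3/8 is < 1 and informative.)

P[X ≥ 4] ≤ 3/8 ≈ 0.375000.


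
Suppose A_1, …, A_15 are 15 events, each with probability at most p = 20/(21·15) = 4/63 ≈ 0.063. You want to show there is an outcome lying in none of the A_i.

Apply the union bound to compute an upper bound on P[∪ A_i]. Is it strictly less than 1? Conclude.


Union bound: P[∪_{i=1}^{15} A_i] ≤ Σ_i P[A_i] ≤ 15·p = 15·(4/63) = 20/21.
Numerically: 20/21 ≈ 0.952.
Is 20/21 < 1? YES.
Since P[∪ A_i] ≤ 20/21 < 1, the complement has P[∩ A_i^c] ≥ 1 − 20/21 = 1/21 > 0, so some outcome avoids every A_i.

15·p = 20/21 ≈ 0.952; existence CERTIFIED by the union bound.


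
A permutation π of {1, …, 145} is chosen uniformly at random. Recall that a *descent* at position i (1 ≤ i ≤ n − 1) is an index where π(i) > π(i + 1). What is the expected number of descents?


Write X = Σ X_I over i = 1, …, 144, with X_I the indicator of one descent.
There are 144 indicators.
For each fixed i, the pair (π(i), π(i+1)) is a uniformly random ordered pair of distinct values from {1, …, 145}; by symmetry P[π(i) > π(i+1)] = 1/2.
By linearity: E[X] = 144 · (1/2) = (145 − 1) · (1/2) = 72 ≈ 72.0000.

E[X] = 72 = 72.0000.


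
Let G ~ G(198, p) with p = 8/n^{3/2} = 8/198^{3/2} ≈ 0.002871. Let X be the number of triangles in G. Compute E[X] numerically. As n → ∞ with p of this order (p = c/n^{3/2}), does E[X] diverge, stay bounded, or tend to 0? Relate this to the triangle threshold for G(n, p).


Number of potential triangles: C(198, 3) = 1274196.
Each occurs with probability p³ ≈ (0.002871)³ ≈ 2.367427e-08.
By linearity: E[X] = C(198, 3)·p³ ≈ 1274196 · 2.367427e-08 ≈ 0.0302.
Since α = 3/2 > 1, p = c/n^{3/2} = o(1/n) is below the triangle threshold p ~ 1/n. Asymptotically E[X] ~ (c³/6)·n^{3(1−α)} = (8³/6)·n^{-1.5} → 0, so by Markov's inequality G has no triangles w.h.p.

E[X] ≈ 0.0302; in regime p = Θ(1/n^{3/2}) E[X] tends to 0 (below the triangle threshold p ~ 1/n).


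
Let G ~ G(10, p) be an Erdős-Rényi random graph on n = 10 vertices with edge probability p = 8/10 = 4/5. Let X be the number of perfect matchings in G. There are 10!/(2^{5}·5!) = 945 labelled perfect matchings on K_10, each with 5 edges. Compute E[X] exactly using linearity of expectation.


K_10 has 10!/(2^{5}·5!) = 945 labelled perfect matchings.
For each such perfect matching H, let X_H = 1 if all 5 edges of H are present in G. Then P[X_H = 1] = p^{5} = (4/5)^{5} = 1024/3125.
By linearity of expectation: E[X] = Σ_H E[X_H] = 945 · p^{5} = 945 · 1024/3125 = 193536/625.
Numerically: E[X] ≈ 309.658.

E[X] = 945 · (4/5)^{5} = 193536/625 ≈ 309.658.


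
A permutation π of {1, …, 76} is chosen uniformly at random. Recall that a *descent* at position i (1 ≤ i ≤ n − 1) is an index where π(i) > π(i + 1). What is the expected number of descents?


Write X = Σ X_I over i = 1, …, 75, with X_I the indicator of one descent.
There are 75 indicators.
For each fixed i, the pair (π(i), π(i+1)) is a uniformly random ordered pair of distinct values from {1, …, 76}; by symmetry P[π(i) > π(i+1)] = 1/2.
By linearity: E[X] = 75 · (1/2) = (76 − 1) · (1/2) = 75/2 ≈ 37.500.

E[X] = 75/2 = 37.500.


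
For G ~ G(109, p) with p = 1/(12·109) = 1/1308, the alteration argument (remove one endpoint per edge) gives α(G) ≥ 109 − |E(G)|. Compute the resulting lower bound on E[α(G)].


E[|E(G)|] = C(109, 2)·p = 5886 · (1/1308) = 9/2.
E[α(G)] ≥ n − E[|E(G)|] = 109 − 9/2 = 209/2.
Numerically: ≈ 104.50000.
(This is only a lower bound; the true E[α(G)] may be larger.)

E[α(G)] ≥ 209/2 ≈ 104.50000.


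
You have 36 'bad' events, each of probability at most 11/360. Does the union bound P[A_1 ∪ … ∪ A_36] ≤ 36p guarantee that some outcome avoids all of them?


Union bound: P[∪_{i=1}^{36} A_i] ≤ Σ_i P[A_i] ≤ 36·p = 36·(11/360) = 11/10.
Numerically: 11/10 ≈ 1.1000.
Is 11/10 < 1? NO.
Since the bound 11/10 is ≥ 1, the union bound is uninformative here; it does NOT by itself certify existence.

36·p = 11/10 ≈ 1.1000; existence NOT certified by the union bound.


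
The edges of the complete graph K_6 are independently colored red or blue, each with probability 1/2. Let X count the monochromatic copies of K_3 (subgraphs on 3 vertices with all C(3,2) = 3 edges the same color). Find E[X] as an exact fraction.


Let X = Σ_S X_S over the C(6, 3) = 20 subsets S of size 3, where X_S = 1 if the K_3 on S is monochromatic.
For a fixed S, the K_3 on S has C(3, 2) = 3 edges. P[all 3 edges red] = (1/2)^3, and likewise for blue, so P[monochromatic] = 2·(1/2)^3 = 2^{1 − 3} = 1/4.
By linearity: E[X] = C(6, 3) · 2^{1 − 3} = 20 · 1/4 = 5.
Numerically: E[X] ≈ 5.00000.

E[X] = C(6,3)·2^(1−C(3,2)) = 5 ≈ 5.00000.


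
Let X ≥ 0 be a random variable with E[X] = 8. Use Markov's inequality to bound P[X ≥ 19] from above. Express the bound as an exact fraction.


μ = E[X] = 8, a = 19.
Markov: P[X ≥ 19] ≤ μ/a = (8)/19 = 8/19.
Numerically: ≈ 0.421.
(Since a = 19 > μ = 8.000, the bound 8/19 is < 1 and informative.)

P[X ≥ 19] ≤ 8/19 ≈ 0.421.


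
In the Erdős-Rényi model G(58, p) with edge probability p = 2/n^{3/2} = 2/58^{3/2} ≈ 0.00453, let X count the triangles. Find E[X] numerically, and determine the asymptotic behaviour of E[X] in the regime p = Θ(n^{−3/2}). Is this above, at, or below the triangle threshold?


Number of potential triangles: C(58, 3) = 30856.
Each occurs with probability p³ ≈ (0.00453)³ ≈ 9.28248e-08.
By linearity: E[X] = C(58, 3)·p³ ≈ 30856 · 9.28248e-08 ≈ 0.003.
Since α = 3/2 > 1, p = c/n^{3/2} = o(1/n) is below the triangle threshold p ~ 1/n. Asymptotically E[X] ~ (c³/6)·n^{3(1−α)} = (2³/6)·n^{-1.5} → 0, so by Markov's inequality G has no triangles w.h.p.

E[X] ≈ 0.003; in regime p = Θ(1/n^{3/2}) E[X] tends to 0 (below the triangle threshold p ~ 1/n).


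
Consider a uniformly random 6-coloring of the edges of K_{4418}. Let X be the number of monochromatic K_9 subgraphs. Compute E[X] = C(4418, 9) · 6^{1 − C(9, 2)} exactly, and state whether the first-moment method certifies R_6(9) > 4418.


E[X] = C(4418, 9) · 6^{1 − 36} = 1752779389572095347587475120 · 6^{−35} = 1752779389572095347587475120/1719070799748422591028658176.
As a reduced fraction: E[X] = 109548711848255959224217195/107441924984276411939291136 ≈ 1.01961.
Is E[X] < 1? NO.
Since E[X] ≥ 1, the first-moment bound is inconclusive at n = 4418; it does NOT by itself certify R_6(9) > 4418.

E[X] = 109548711848255959224217195/107441924984276411939291136 ≈ 1.01961; E[X] ≥ 1; first-moment method inconclusive here.


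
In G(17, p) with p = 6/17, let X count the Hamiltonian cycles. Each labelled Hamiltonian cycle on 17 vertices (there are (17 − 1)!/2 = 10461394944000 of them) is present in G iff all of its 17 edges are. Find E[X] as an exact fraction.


K_17 has (17 − 1)!/2 = 10461394944000 labelled Hamiltonian cycles.
For each such Hamiltonian cycle H, let X_H = 1 if all 17 edges of H are present in G. Then P[X_H = 1] = p^{17} = (6/17)^{17} = 16926659444736/827240261886336764177.
By linearity: E[X] = Σ_H E[X_H] = 10461394944000 · p^{17} = 10461394944000 · 16926659444736/827240261886336764177 = 177076469533971037814784000/827240261886336764177.
Numerically: E[X] ≈ 214057.

E[X] = 10461394944000 · (6/17)^{17} = 177076469533971037814784000/827240261886336764177 ≈ 214057.


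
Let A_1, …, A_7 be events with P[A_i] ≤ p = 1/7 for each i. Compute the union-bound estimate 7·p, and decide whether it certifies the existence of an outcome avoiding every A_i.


Union bound: P[∪_{i=1}^{7} A_i] ≤ Σ_i P[A_i] ≤ 7·p = 7·(1/7) = 1.
Numerically: 1 ≈ 1.00000.
Is 1 < 1? NO.
Since the bound 1 is ≥ 1, the union bound is uninformative here; it does NOT by itself certify existence.

7·p = 1 ≈ 1.00000; existence NOT certified by the union bound.


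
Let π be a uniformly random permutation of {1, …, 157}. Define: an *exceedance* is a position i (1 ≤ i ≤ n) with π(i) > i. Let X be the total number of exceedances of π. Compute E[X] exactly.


Write X = Σ_{i=1}^{157} X_i, where X_i = 1_{π(i) > i}.
For each fixed i, π(i) is uniform over {1, …, 157} (marginal of a uniform permutation), so P[π(i) > i] = (n − i)/n. Summing: Σ_{i=1}^{157} (n − i)/n = (0 + 1 + … + 156)/157 = 157(157 − 1)/(2·157) = (157 − 1)/2.
Hence E[X] = Σ_{i=1}^{157} (157 − i)/157 = 78 ≈ 78.000.

E[X] = 78 = 78.000.


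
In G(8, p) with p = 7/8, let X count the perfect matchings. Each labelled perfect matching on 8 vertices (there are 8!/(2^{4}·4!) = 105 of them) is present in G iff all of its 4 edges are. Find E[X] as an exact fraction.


K_8 has 8!/(2^{4}·4!) = 105 labelled perfect matchings.
For each such perfect matching H, let X_H = 1 if all 4 edges of H are present in G. Then P[X_H = 1] = p^{4} = (7/8)^{4} = 2401/4096.
By linearity: E[X] = Σ_H E[X_H] = 105 · p^{4} = 105 · 2401/4096 = 252105/4096.
Numerically: E[X] ≈ 61.549.

E[X] = 105 · (7/8)^{4} = 252105/4096 ≈ 61.549.


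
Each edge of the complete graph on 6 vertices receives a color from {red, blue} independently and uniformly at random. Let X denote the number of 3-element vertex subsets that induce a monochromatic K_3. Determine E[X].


Let X = Σ_S X_S over the C(6, 3) = 20 subsets S of size 3, where X_S = 1 if the K_3 on S is monochromatic.
For a fixed S, the K_3 on S has C(3, 2) = 3 edges. P[all 3 edges red] = (1/2)^3, and likewise for blue, so P[monochromatic] = 2·(1/2)^3 = 2^{1 − 3} = 1/4.
By linearity: E[X] = C(6, 3) · 2^{1 − 3} = 20 · 1/4 = 5.
Numerically: E[X] ≈ 5.000.

E[X] = C(6,3)·2^(1−C(3,2)) = 5 ≈ 5.000.


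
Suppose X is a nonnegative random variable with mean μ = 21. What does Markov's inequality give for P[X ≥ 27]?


μ = E[X] = 21, a = 27.
Markov: P[X ≥ 27] ≤ μ/a = (21)/27 = 7/9.
Numerically: ≈ 0.77778.
(Since a = 27 > μ = 21.00000, the bound 7/9 is < 1 and informative.)

P[X ≥ 27] ≤ 7/9 ≈ 0.77778.


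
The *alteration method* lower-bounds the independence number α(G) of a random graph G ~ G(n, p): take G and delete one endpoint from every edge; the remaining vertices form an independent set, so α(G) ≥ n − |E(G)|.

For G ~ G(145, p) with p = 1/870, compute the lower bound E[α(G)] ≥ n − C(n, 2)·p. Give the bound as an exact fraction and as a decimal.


E[|E(G)|] = C(145, 2)·p = 10440 · (1/870) = 12.
E[α(G)] ≥ n − E[|E(G)|] = 145 − 12 = 133.
Numerically: ≈ 133.000.
(This is only a lower bound; the true E[α(G)] may be larger.)

E[α(G)] ≥ 133 ≈ 133.000.


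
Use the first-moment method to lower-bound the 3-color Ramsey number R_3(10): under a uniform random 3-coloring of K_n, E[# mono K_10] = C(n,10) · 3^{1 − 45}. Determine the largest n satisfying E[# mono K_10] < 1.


We need C(n, 10) · 3^{1 − 45} < 1, i.e. C(n, 10) < 3^{45 − 1} = 984770902183611232881.
Check values of n near the boundary:
  n = 569: C(569, 10) = 905357721286137524328; 905357721286137524328 < 984770902183611232881? YES
  n = 570: C(570, 10) = 921524823451961408691; 921524823451961408691 < 984770902183611232881? YES
  n = 571: C(571, 10) = 937951290893172842001; 937951290893172842001 < 984770902183611232881? YES
  n = 572: C(572, 10) = 954640815642161682606; 954640815642161682606 < 984770902183611232881? YES
  n = 573: C(573, 10) = 971597135635805762226; 971597135635805762226 < 984770902183611232881? YES
  n = 574: C(574, 10) = 988824035203816502691; 988824035203816502691 < 984770902183611232881? NO
The largest n with C(n, 10) < 984770902183611232881 is n = 573 (where E[X] = 35985079097622435638/36472996377170786403 ≈ 0.986623). Hence R_3(10) > 573, i.e. R_3(10) ≥ 574.

Largest n = 573; hence R_3(10) > 573.


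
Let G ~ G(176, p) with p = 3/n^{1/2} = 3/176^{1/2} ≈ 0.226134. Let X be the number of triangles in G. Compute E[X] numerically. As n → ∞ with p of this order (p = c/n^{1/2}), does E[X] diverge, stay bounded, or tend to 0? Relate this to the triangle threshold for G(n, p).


Number of potential triangles: C(176, 3) = 893200.
Each occurs with probability p³ ≈ (0.226134)³ ≈ 1.15636453e-02.
By linearity: E[X] = C(176, 3)·p³ ≈ 893200 · 1.15636453e-02 ≈ 10328.647998.
Since α = 1/2 < 1, p = c/n^{1/2} ≫ 1/n is above the triangle threshold p ~ 1/n. Asymptotically E[X] ~ (c³/6)·n^{3(1−α)} = (3³/6)·n^{1.5} → ∞; triangles are abundant w.h.p.

E[X] ≈ 10328.647998; in regime p = Θ(1/n^{1/2}) E[X] diverges (above the triangle threshold p ~ 1/n).


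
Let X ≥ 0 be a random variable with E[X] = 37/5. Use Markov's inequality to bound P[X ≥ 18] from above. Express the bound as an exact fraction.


μ = E[X] = 37/5, a = 18.
Markov: P[X ≥ 18] ≤ μ/a = (37/5)/18 = 37/90.
Numerically: ≈ 0.411.
(Since a = 18 > μ = 7.400, the bound 37/90 is < 1 and informative.)

P[X ≥ 18] ≤ 37/90 ≈ 0.411.


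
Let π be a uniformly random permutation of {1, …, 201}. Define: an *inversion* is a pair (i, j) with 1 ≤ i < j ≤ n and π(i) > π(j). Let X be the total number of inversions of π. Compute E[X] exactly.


Write X = Σ X_I over the C(201, 2) = 20100 pairs i < j, with X_I the indicator of one inversion.
There are 20100 indicators.
For each fixed pair i < j, the values π(i) and π(j) are two distinct elements of {1, …, 201} in uniformly random order; by symmetry P[π(i) > π(j)] = 1/2.
By linearity: E[X] = 20100 · (1/2) = C(201, 2) · (1/2) = 20100/2 = 10050 ≈ 10050.0000.

E[X] = 10050 = 10050.0000.


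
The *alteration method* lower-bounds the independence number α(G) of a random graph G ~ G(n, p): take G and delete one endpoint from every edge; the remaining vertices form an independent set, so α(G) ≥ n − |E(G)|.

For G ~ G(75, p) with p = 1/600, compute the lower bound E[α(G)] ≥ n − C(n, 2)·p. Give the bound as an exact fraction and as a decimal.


E[|E(G)|] = C(75, 2)·p = 2775 · (1/600) = 37/8.
E[α(G)] ≥ n − E[|E(G)|] = 75 − 37/8 = 563/8.
Numerically: ≈ 70.375000.
(This is only a lower bound; the true E[α(G)] may be larger.)

E[α(G)] ≥ 563/8 ≈ 70.375000.


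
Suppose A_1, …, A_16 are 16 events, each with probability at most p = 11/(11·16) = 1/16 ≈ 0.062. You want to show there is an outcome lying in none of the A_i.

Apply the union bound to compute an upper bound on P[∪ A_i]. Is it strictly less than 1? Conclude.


Union bound: P[∪_{i=1}^{16} A_i] ≤ Σ_i P[A_i] ≤ 16·p = 16·(1/16) = 1.
Numerically: 1 ≈ 1.000.
Is 1 < 1? NO.
Since the bound 1 is ≥ 1, the union bound is uninformative here; it does NOT by itself certify existence.

16·p = 1 ≈ 1.000; existence NOT certified by the union bound.


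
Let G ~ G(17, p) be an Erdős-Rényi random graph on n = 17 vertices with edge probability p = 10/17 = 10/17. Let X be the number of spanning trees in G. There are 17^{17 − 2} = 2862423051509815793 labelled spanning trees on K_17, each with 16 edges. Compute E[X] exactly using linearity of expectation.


K_17 has 17^{17 − 2} = 2862423051509815793 labelled spanning trees.
For each such spanning tree H, let X_H = 1 if all 16 edges of H are present in G. Then P[X_H = 1] = p^{16} = (10/17)^{16} = 10000000000000000/48661191875666868481.
Summing the indicators: E[X] = Σ_H E[X_H] = 2862423051509815793 · p^{16} = 2862423051509815793 · 10000000000000000/48661191875666868481 = 10000000000000000/17.
Numerically: E[X] ≈ 5.88235e+14.

E[X] = 2862423051509815793 · (10/17)^{16} = 10000000000000000/17 ≈ 5.88235e+14.


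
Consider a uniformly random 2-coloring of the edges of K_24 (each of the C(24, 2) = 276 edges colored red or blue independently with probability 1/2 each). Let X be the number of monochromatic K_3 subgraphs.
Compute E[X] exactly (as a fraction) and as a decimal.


Let X = Σ_S X_S over the C(24, 3) = 2024 subsets S of size 3, where X_S = 1 if the K_3 on S is monochromatic.
For a fixed S, the K_3 on S has C(3, 2) = 3 edges. P[all 3 edges red] = (1/2)^3, and likewise for blue, so P[monochromatic] = 2·(1/2)^3 = 2^{1 − 3} = 1/4.
By linearity: E[X] = C(24, 3) · 2^{1 − 3} = 2024 · 1/4 = 506.
Numerically: E[X] ≈ 506.000000.

E[X] = C(24,3)·2^(1−C(3,2)) = 506 ≈ 506.000000.


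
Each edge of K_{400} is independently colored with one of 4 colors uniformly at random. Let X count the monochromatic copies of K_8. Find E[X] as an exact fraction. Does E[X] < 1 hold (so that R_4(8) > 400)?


E[X] = C(400, 8) · 4^{1 − 28} = 15148408086508950 · 4^{−27} = 15148408086508950/18014398509481984.
As a reduced fraction: E[X] = 7574204043254475/9007199254740992 ≈ 0.840906.
Is E[X] < 1? YES.
Since E[X] < 1, there exists a 4-coloring of K_{400} with no monochromatic K_8; hence R_4(8) > 400.

E[X] = 7574204043254475/9007199254740992 ≈ 0.840906; E[X] < 1, so R_4(8) > 400.


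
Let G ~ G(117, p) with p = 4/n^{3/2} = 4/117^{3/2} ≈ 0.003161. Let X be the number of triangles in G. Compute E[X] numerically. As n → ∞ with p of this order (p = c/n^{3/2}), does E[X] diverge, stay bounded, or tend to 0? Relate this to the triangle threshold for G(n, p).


Number of potential triangles: C(117, 3) = 260130.
Each occurs with probability p³ ≈ (0.003161)³ ≈ 3.157502e-08.
By linearity: E[X] = C(117, 3)·p³ ≈ 260130 · 3.157502e-08 ≈ 0.0082.
Since α = 3/2 > 1, p = c/n^{3/2} = o(1/n) is below the triangle threshold p ~ 1/n. Asymptotically E[X] ~ (c³/6)·n^{3(1−α)} = (4³/6)·n^{-1.5} → 0, so by Markov's inequality G has no triangles w.h.p.

E[X] ≈ 0.0082; in regime p = Θ(1/n^{3/2}) E[X] tends to 0 (below the triangle threshold p ~ 1/n).


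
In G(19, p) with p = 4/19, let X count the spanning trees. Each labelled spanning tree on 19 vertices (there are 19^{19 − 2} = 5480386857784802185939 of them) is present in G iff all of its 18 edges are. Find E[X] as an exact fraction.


K_19 has 19^{19 − 2} = 5480386857784802185939 labelled spanning trees.
For each such spanning tree H, let X_H = 1 if all 18 edges of H are present in G. Then P[X_H = 1] = p^{18} = (4/19)^{18} = 68719476736/104127350297911241532841.
By linearity of expectation: E[X] = Σ_H E[X_H] = 5480386857784802185939 · p^{18} = 5480386857784802185939 · 68719476736/104127350297911241532841 = 68719476736/19.
Numerically: E[X] ≈ 3.61681e+09.

E[X] = 5480386857784802185939 · (4/19)^{18} = 68719476736/19 ≈ 3.61681e+09.


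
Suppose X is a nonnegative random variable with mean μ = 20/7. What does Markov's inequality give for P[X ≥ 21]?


μ = E[X] = 20/7, a = 21.
Markov: P[X ≥ 21] ≤ μ/a = (20/7)/21 = 20/147.
Numerically: ≈ 0.1361.
(Since a = 21 > μ = 2.8571, the bound 20/147 is < 1 and informative.)

P[X ≥ 21] ≤ 20/147 ≈ 0.1361.


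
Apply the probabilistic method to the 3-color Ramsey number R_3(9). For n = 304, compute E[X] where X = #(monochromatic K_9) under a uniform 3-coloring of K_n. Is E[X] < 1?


E[X] = C(304, 9) · 3^{1 − 36} = 54222992899492560 · 3^{−35} = 54222992899492560/50031545098999707.
As a reduced fraction: E[X] = 18074330966497520/16677181699666569 ≈ 1.0837761.
Is E[X] < 1? NO.
Since E[X] ≥ 1, the first-moment bound is inconclusive at n = 304; it does NOT by itself certify R_3(9) > 304.

E[X] = 18074330966497520/16677181699666569 ≈ 1.0837761; E[X] ≥ 1; first-moment method inconclusive here.


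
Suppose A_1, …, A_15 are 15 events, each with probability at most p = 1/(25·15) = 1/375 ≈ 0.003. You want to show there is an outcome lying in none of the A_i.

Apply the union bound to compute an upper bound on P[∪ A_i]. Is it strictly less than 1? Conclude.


Union bound: P[∪_{i=1}^{15} A_i] ≤ Σ_i P[A_i] ≤ 15·p = 15·(1/375) = 1/25.
Numerically: 1/25 ≈ 0.040.
Is 1/25 < 1? YES.
Since P[∪ A_i] ≤ 1/25 < 1, the complement has P[∩ A_i^c] ≥ 1 − 1/25 = 24/25 > 0, so some outcome avoids every A_i.

15·p = 1/25 ≈ 0.040; existence CERTIFIED by the union bound.


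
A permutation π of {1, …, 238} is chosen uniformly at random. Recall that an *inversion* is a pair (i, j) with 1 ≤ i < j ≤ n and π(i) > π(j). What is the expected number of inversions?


Write X = Σ X_I over the C(238, 2) = 28203 pairs i < j, with X_I the indicator of one inversion.
There are 28203 indicators.
For each fixed pair i < j, the values π(i) and π(j) are two distinct elements of {1, …, 238} in uniformly random order; by symmetry P[π(i) > π(j)] = 1/2.
By linearity: E[X] = 28203 · (1/2) = C(238, 2) · (1/2) = 28203/2 = 28203/2 ≈ 14101.50000.

E[X] = 28203/2 = 14101.50000.


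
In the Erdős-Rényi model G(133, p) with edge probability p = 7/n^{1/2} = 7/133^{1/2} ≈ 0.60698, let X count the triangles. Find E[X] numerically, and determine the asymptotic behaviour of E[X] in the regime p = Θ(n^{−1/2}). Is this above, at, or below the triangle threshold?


Number of potential triangles: C(133, 3) = 383306.
Each occurs with probability p³ ≈ (0.60698)³ ≈ 2.2362310e-01.
By linearity: E[X] = C(133, 3)·p³ ≈ 383306 · 2.2362310e-01 ≈ 85716.07497.
Since α = 1/2 < 1, p = c/n^{1/2} ≫ 1/n is above the triangle threshold p ~ 1/n. Asymptotically E[X] ~ (c³/6)·n^{3(1−α)} = (7³/6)·n^{1.5} → ∞; triangles are abundant w.h.p.

E[X] ≈ 85716.07497; in regime p = Θ(1/n^{1/2}) E[X] diverges (above the triangle threshold p ~ 1/n).


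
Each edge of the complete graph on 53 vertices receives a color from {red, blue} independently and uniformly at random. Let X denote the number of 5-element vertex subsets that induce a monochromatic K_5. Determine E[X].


Let X = Σ_S X_S over the C(53, 5) = 2869685 subsets S of size 5, where X_S = 1 if the K_5 on S is monochromatic.
For a fixed S, the K_5 on S has C(5, 2) = 10 edges. P[all 10 edges red] = (1/2)^10, and likewise for blue, so P[monochromatic] = 2·(1/2)^10 = 2^{1 − 10} = 1/512.
Summing: E[X] = C(53, 5) · 2^{1 − 10} = 2869685 · 1/512 = 2869685/512.
Numerically: E[X] ≈ 5604.85352.

E[X] = C(53,5)·2^(1−C(5,2)) = 2869685/512 ≈ 5604.85352.


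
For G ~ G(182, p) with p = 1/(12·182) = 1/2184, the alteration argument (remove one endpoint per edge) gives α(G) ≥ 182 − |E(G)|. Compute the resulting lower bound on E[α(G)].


E[|E(G)|] = C(182, 2)·p = 16471 · (1/2184) = 181/24.
E[α(G)] ≥ n − E[|E(G)|] = 182 − 181/24 = 4187/24.
Numerically: ≈ 174.45833.
(This is only a lower bound; the true E[α(G)] may be larger.)

E[α(G)] ≥ 4187/24 ≈ 174.45833.


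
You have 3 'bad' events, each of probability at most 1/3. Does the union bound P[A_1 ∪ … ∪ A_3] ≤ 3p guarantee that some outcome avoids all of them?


Union bound: P[∪_{i=1}^{3} A_i] ≤ Σ_i P[A_i] ≤ 3·p = 3·(1/3) = 1.
Numerically: 1 ≈ 1.0000.
Is 1 < 1? NO.
Since the bound 1 is ≥ 1, the union bound is uninformative here; it does NOT by itself certify existence.

3·p = 1 ≈ 1.0000; existence NOT certified by the union bound.


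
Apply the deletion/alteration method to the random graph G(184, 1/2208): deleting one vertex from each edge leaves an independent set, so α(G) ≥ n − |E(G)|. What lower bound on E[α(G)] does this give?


E[|E(G)|] = C(184, 2)·p = 16836 · (1/2208) = 61/8.
E[α(G)] ≥ n − E[|E(G)|] = 184 − 61/8 = 1411/8.
Numerically: ≈ 176.3750.
(This is only a lower bound; the true E[α(G)] may be larger.)

E[α(G)] ≥ 1411/8 ≈ 176.3750.
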